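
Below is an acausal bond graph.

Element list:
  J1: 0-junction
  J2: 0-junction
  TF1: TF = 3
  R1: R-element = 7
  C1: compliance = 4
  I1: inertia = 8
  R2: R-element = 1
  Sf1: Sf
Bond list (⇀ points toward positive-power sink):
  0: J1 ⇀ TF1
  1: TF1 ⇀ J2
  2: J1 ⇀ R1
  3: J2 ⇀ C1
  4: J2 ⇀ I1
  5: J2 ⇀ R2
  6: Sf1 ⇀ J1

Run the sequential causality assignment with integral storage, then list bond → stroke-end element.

bond 0 |J1
bond 1 |TF1
bond 2 |R1
bond 3 |J2
bond 4 |I1
bond 5 |R2
bond 6 |Sf1

β6 →Sf1  (source Sf1 imposes f)
β3 →J2  (prefer integral on C1)
β1 →TF1  (common-e at J2 fixed by 3)
β4 →I1  (0-jn J2 has e-setter on 3)
β5 →R2  (J2: bond 3 brought effort, rest push out)
β0 →J1  (TF1: transformer flips bond 1)
β2 →R1  (common-e at J1 fixed by 0)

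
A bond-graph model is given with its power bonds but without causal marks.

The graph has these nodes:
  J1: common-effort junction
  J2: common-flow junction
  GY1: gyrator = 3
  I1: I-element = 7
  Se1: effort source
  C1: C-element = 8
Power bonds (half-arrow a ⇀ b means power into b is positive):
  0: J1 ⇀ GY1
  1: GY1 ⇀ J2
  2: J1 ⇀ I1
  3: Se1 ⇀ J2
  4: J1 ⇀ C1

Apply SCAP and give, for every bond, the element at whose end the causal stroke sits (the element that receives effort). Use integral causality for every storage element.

b0 stroke→GY1
b1 stroke→GY1
b2 stroke→I1
b3 stroke→J2
b4 stroke→J1

β3 stroke at J2  (source Se1 imposes e)
β1 stroke at GY1  (J2 needs exactly one f-in)
β0 stroke at GY1  (GY GY1: same side as bond 1)
β2 stroke at I1  (I1: I, integral causality)
β4 stroke at J1  (only one effort-in slot at J1)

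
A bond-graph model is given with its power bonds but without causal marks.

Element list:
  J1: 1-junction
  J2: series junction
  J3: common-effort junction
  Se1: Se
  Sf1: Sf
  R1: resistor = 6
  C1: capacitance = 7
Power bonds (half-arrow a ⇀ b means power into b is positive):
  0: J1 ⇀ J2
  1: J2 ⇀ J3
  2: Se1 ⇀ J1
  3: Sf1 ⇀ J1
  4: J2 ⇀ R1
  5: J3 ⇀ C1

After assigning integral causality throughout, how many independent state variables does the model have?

1  (C1 all integral)

β2 stroke at J1  (Se1 (Se) sets effort on bond)
β3 stroke at Sf1  (source Sf1 imposes f)
β0 stroke at J1  (J1 flow already set via bond 3)
β1 stroke at J2  (J2 flow already set via bond 0)
β4 stroke at J2  (J2: bond 0 brought flow, rest push out)
β5 stroke at J3  (J3: last free bond brings effort in)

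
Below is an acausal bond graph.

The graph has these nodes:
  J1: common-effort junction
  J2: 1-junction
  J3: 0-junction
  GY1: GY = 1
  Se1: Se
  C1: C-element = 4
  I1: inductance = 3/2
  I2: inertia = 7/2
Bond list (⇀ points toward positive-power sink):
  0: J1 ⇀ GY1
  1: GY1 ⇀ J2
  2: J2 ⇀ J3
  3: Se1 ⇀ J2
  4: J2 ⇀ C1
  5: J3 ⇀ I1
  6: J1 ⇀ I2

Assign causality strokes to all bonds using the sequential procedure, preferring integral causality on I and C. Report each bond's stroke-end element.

#0 stroke at J1
#1 stroke at J2
#2 stroke at J3
#3 stroke at J2
#4 stroke at J2
#5 stroke at I1
#6 stroke at I2

bond 3 stroke at J2  (Se1: effort source, stroke at far end)
bond 4 stroke at J2  (C1 outputs effort q/C1)
bond 5 stroke at I1  (prefer integral on I1)
bond 2 stroke at J3  (J3 needs exactly one e-in)
bond 1 stroke at J2  (J2: bond 2 brought flow, rest push out)
bond 0 stroke at J1  (through GY1, causality inverts; strokes same side of GY1)
bond 6 stroke at I2  (0-jn J1 has e-setter on 0)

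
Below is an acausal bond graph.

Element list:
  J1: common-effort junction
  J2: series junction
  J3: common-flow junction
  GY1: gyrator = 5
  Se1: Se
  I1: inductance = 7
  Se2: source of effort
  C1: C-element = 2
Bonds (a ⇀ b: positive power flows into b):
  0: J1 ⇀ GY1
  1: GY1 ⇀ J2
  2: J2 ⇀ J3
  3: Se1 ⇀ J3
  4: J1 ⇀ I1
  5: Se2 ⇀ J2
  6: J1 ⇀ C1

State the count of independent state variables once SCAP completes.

2  (C1, I1 all integral)

#3 stroke at J3  (source Se1 imposes e)
#5 stroke at J2  (Se2: effort source, stroke at far end)
#2 stroke at J2  (J3 needs exactly one f-in)
#1 stroke at GY1  (closing 1-jn rule on J2)
#0 stroke at GY1  (GY1: gyrator matches bond 1)
#4 stroke at I1  (I1 outputs flow p/I1)
#6 stroke at J1  (J1: last free bond brings effort in)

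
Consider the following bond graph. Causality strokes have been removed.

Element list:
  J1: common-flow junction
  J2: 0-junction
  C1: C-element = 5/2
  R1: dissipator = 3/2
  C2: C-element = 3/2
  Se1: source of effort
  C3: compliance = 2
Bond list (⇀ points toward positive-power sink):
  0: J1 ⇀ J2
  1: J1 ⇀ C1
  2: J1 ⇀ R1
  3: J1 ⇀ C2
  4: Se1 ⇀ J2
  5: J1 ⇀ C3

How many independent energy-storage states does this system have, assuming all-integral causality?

3  (C1, C2, C3 all integral)

#4 |J2  (source Se1 imposes e)
#0 |J1  (J2: bond 4 brought effort, rest push out)
#1 |J1  (prefer integral on C1)
#3 |J1  (C2 integral (e out))
#5 |J1  (prefer integral on C3)
#2 |R1  (closing 1-jn rule on J1)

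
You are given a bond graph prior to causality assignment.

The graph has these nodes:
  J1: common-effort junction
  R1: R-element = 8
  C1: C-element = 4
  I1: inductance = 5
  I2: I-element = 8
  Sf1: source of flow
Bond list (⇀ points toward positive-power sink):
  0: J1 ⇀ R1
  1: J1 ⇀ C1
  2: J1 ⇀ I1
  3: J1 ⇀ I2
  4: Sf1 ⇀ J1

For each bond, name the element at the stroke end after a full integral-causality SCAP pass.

bond 0 →R1
bond 1 →J1
bond 2 →I1
bond 3 →I2
bond 4 →Sf1

#4 stroke at Sf1  (Sf1 (Sf) sets flow on bond)
#1 stroke at J1  (C1 integral (e out))
#0 stroke at R1  (J1 effort already set via bond 1)
#2 stroke at I1  (common-e at J1 fixed by 1)
#3 stroke at I2  (J1: bond 1 brought effort, rest push out)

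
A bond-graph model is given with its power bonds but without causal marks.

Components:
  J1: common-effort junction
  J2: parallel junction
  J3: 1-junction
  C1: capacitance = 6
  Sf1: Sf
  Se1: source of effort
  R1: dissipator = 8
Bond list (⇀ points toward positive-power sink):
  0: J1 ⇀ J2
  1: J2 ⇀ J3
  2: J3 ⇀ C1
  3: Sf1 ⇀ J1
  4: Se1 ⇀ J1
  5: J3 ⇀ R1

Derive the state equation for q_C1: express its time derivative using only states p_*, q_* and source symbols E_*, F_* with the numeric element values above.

dq_C1/dt = E_Se1/8 - q_C1/48

bond 3 →Sf1  (Sf1 fixes flow; stroke at Sf1)
bond 4 →J1  (Se1: effort source, stroke at far end)
bond 0 →J2  (J1 effort already set via bond 4)
bond 1 →J3  (0-jn J2 has e-setter on 0)
bond 2 →J3  (C1 outputs effort q/C1)
bond 5 →R1  (only one flow-in slot at J3)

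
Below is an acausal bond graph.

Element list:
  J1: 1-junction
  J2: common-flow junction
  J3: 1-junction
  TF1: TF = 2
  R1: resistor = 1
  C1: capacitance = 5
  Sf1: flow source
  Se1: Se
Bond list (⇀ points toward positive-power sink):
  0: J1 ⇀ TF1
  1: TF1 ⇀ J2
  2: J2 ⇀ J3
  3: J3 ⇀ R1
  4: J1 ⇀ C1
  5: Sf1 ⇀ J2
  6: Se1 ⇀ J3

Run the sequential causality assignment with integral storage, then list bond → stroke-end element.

bond 0 |TF1
bond 1 |J2
bond 2 |J2
bond 3 |J3
bond 4 |J1
bond 5 |Sf1
bond 6 |J3

bond 5 stroke→Sf1  (Sf1 fixes flow; stroke at Sf1)
bond 6 stroke→J3  (Se1: effort source, stroke at far end)
bond 1 stroke→J2  (1-jn J2 has f-setter on 5)
bond 2 stroke→J2  (J2: bond 5 brought flow, rest push out)
bond 3 stroke→J3  (J3: bond 2 brought flow, rest push out)
bond 0 stroke→TF1  (TF1 one-in-one-out from 1)
bond 4 stroke→J1  (J1: bond 0 brought flow, rest push out)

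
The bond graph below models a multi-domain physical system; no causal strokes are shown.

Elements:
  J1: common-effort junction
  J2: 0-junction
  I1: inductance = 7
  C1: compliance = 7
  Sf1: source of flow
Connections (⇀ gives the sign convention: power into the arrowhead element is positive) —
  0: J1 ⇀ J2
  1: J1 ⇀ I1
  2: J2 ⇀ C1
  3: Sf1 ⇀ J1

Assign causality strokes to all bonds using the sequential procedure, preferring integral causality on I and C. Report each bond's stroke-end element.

bond 0 stroke→J1
bond 1 stroke→I1
bond 2 stroke→J2
bond 3 stroke→Sf1

β3 |Sf1  (source Sf1 imposes f)
β1 |I1  (I1 integral (f out))
β0 |J1  (only one effort-in slot at J1)
β2 |J2  (J2: last free bond brings effort in)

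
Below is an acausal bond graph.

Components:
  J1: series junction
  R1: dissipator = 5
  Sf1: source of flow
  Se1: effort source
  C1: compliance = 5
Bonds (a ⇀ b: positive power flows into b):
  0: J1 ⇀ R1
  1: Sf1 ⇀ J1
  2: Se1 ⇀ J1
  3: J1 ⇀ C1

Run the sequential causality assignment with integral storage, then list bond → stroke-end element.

β1 |Sf1  (Sf1 (Sf) sets flow on bond)
β2 |J1  (Se1: effort source, stroke at far end)
β0 |J1  (1-jn J1 has f-setter on 1)
β3 |J1  (J1: bond 1 brought flow, rest push out)

b0 →J1
b1 →Sf1
b2 →J1
b3 →J1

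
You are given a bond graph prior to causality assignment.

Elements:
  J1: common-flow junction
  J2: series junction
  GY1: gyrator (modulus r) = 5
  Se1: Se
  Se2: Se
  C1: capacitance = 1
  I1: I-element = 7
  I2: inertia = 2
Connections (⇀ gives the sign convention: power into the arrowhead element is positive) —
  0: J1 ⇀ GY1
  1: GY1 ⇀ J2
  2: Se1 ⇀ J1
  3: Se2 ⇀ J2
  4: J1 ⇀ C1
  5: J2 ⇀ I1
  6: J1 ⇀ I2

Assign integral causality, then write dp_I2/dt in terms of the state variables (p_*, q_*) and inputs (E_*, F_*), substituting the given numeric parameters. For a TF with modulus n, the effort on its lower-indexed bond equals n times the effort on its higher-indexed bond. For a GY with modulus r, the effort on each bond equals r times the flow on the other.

β2 |J1  (Se1 (Se) sets effort on bond)
β3 |J2  (source Se2 imposes e)
β4 |J1  (C1 outputs effort q/C1)
β5 |I1  (I1 outputs flow p/I1)
β1 |J2  (J2 flow already set via bond 5)
β0 |J1  (GY1: gyrator matches bond 1)
β6 |I2  (closing 1-jn rule on J1)

dp_I2/dt = E_Se1 - 5*p_I1/7 - q_C1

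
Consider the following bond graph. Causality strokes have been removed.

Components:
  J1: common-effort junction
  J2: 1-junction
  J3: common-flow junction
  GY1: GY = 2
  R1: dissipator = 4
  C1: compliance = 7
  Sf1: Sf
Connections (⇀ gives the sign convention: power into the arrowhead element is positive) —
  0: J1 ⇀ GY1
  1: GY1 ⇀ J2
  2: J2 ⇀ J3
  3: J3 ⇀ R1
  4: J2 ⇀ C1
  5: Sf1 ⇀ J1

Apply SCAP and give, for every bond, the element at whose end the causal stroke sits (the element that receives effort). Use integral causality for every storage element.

#5 stroke at Sf1  (Sf1: flow source, stroke at near end)
#0 stroke at J1  (J1: last free bond brings effort in)
#1 stroke at J2  (GY1: gyrator matches bond 0)
#4 stroke at J2  (prefer integral on C1)
#2 stroke at J3  (J2 needs exactly one f-in)
#3 stroke at R1  (closing 1-jn rule on J3)

bond 0 stroke at J1
bond 1 stroke at J2
bond 2 stroke at J3
bond 3 stroke at R1
bond 4 stroke at J2
bond 5 stroke at Sf1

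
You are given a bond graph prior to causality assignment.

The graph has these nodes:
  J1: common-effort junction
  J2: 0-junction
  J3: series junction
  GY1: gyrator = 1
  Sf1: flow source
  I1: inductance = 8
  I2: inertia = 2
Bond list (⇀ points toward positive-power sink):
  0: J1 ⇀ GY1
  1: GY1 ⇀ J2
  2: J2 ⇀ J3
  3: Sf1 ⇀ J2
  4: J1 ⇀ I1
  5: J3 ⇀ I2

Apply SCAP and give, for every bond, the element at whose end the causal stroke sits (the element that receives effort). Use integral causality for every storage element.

b3 |Sf1  (Sf1 (Sf) sets flow on bond)
b4 |I1  (prefer integral on I1)
b0 |J1  (only one effort-in slot at J1)
b1 |J2  (through GY1, causality inverts; strokes same side of GY1)
b2 |J3  (0-jn J2 has e-setter on 1)
b5 |I2  (J3 needs exactly one f-in)

#0 stroke→J1
#1 stroke→J2
#2 stroke→J3
#3 stroke→Sf1
#4 stroke→I1
#5 stroke→I2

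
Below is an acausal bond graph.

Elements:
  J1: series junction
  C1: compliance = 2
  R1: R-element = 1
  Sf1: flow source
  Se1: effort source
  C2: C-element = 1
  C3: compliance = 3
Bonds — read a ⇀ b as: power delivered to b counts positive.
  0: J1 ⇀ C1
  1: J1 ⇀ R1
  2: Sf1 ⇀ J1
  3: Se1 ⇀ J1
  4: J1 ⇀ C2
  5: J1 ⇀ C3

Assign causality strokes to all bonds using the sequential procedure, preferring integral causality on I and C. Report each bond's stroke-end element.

b0 |J1
b1 |J1
b2 |Sf1
b3 |J1
b4 |J1
b5 |J1

bond 2 stroke→Sf1  (Sf1: flow source, stroke at near end)
bond 3 stroke→J1  (Se1: effort source, stroke at far end)
bond 0 stroke→J1  (common-f at J1 fixed by 2)
bond 1 stroke→J1  (1-jn J1 has f-setter on 2)
bond 4 stroke→J1  (1-jn J1 has f-setter on 2)
bond 5 stroke→J1  (common-f at J1 fixed by 2)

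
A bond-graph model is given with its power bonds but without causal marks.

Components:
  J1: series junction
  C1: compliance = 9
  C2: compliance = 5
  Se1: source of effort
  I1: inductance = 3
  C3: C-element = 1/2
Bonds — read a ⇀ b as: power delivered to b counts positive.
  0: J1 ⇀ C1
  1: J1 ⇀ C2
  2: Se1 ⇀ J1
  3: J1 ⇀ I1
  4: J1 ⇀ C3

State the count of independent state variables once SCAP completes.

#2 →J1  (Se1: effort source, stroke at far end)
#0 →J1  (C1 integral (e out))
#1 →J1  (C2 outputs effort q/C2)
#3 →I1  (I1 outputs flow p/I1)
#4 →J1  (1-jn J1 has f-setter on 3)

4  (C1, C2, C3, I1 all integral)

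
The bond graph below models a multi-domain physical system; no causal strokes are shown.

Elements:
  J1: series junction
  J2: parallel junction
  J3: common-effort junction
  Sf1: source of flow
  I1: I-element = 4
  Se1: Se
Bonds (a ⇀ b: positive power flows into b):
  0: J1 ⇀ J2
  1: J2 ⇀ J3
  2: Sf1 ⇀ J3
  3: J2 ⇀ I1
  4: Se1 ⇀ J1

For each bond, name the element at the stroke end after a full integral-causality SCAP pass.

bond 0 |J2
bond 1 |J3
bond 2 |Sf1
bond 3 |I1
bond 4 |J1

β2 stroke→Sf1  (Sf1 (Sf) sets flow on bond)
β4 stroke→J1  (source Se1 imposes e)
β0 stroke→J2  (only one flow-in slot at J1)
β1 stroke→J3  (J2 effort already set via bond 0)
β3 stroke→I1  (common-e at J2 fixed by 0)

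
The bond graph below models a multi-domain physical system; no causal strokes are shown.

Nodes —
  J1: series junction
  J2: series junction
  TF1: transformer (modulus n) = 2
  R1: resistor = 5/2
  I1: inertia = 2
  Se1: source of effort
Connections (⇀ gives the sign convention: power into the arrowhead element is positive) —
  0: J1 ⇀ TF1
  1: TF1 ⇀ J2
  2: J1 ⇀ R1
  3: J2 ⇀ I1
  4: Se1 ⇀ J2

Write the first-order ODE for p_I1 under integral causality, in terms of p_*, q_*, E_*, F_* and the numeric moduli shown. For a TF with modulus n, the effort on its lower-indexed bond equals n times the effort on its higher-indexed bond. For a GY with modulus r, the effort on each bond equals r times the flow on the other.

b4 |J2  (Se1: effort source, stroke at far end)
b3 |I1  (I1 outputs flow p/I1)
b1 |J2  (common-f at J2 fixed by 3)
b0 |TF1  (TF1: transformer flips bond 1)
b2 |J1  (J1 flow already set via bond 0)

dp_I1/dt = E_Se1 - 5*p_I1/16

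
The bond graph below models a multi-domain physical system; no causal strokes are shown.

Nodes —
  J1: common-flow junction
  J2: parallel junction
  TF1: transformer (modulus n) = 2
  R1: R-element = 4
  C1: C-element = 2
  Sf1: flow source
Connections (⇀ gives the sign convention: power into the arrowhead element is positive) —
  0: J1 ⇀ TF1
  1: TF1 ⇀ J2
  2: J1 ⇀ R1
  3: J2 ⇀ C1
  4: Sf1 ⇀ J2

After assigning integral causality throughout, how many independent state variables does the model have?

#4 stroke→Sf1  (source Sf1 imposes f)
#3 stroke→J2  (C1 integral (e out))
#1 stroke→TF1  (J2: bond 3 brought effort, rest push out)
#0 stroke→J1  (through TF1, causality passes straight; one stroke at TF1)
#2 stroke→R1  (J1: last free bond brings flow in)

1  (C1 all integral)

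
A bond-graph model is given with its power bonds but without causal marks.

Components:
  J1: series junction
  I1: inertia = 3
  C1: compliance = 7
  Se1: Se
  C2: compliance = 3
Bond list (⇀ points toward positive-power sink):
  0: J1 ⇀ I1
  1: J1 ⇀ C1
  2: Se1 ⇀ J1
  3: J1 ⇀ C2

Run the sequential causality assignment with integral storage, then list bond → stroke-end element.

#0 |I1
#1 |J1
#2 |J1
#3 |J1

bond 2 stroke at J1  (source Se1 imposes e)
bond 0 stroke at I1  (I1 outputs flow p/I1)
bond 1 stroke at J1  (1-jn J1 has f-setter on 0)
bond 3 stroke at J1  (common-f at J1 fixed by 0)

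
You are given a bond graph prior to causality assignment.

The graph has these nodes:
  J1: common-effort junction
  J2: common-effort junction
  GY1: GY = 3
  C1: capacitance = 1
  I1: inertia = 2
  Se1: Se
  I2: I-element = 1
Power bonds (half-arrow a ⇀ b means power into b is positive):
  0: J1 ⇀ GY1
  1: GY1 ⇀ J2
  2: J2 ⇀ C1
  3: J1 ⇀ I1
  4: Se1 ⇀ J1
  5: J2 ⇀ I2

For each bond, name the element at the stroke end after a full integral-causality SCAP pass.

bond 0 stroke→GY1
bond 1 stroke→GY1
bond 2 stroke→J2
bond 3 stroke→I1
bond 4 stroke→J1
bond 5 stroke→I2

b4 stroke at J1  (source Se1 imposes e)
b0 stroke at GY1  (J1 effort already set via bond 4)
b3 stroke at I1  (common-e at J1 fixed by 4)
b1 stroke at GY1  (GY GY1: same side as bond 0)
b2 stroke at J2  (C1 outputs effort q/C1)
b5 stroke at I2  (common-e at J2 fixed by 2)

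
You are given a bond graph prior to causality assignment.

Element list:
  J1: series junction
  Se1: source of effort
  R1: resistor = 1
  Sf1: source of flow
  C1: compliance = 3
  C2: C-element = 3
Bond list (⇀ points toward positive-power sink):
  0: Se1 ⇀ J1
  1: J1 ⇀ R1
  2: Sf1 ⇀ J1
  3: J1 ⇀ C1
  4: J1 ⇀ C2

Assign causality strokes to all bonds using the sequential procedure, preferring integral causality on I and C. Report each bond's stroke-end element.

#0 stroke at J1
#1 stroke at J1
#2 stroke at Sf1
#3 stroke at J1
#4 stroke at J1

#0 stroke at J1  (Se1 (Se) sets effort on bond)
#2 stroke at Sf1  (Sf1: flow source, stroke at near end)
#1 stroke at J1  (common-f at J1 fixed by 2)
#3 stroke at J1  (1-jn J1 has f-setter on 2)
#4 stroke at J1  (1-jn J1 has f-setter on 2)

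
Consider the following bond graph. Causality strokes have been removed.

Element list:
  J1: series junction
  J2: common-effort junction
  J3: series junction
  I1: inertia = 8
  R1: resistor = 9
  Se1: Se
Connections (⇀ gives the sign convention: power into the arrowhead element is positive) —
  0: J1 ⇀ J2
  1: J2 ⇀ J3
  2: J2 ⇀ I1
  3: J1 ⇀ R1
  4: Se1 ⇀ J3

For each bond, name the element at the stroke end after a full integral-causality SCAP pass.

#4 stroke at J3  (Se1: effort source, stroke at far end)
#1 stroke at J2  (J3 needs exactly one f-in)
#0 stroke at J1  (J2 effort already set via bond 1)
#2 stroke at I1  (0-jn J2 has e-setter on 1)
#3 stroke at R1  (J1 needs exactly one f-in)

bond 0 stroke at J1
bond 1 stroke at J2
bond 2 stroke at I1
bond 3 stroke at R1
bond 4 stroke at J3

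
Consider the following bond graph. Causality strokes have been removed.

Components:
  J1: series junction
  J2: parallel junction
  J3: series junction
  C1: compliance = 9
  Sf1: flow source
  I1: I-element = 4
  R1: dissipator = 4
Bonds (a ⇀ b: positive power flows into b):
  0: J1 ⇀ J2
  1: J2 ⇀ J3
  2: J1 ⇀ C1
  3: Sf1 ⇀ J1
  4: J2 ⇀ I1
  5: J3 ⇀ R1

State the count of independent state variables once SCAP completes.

2  (C1, I1 all integral)

β3 stroke→Sf1  (Sf1 fixes flow; stroke at Sf1)
β0 stroke→J1  (J1: bond 3 brought flow, rest push out)
β2 stroke→J1  (J1: bond 3 brought flow, rest push out)
β4 stroke→I1  (prefer integral on I1)
β1 stroke→J2  (only one effort-in slot at J2)
β5 stroke→J3  (J3: bond 1 brought flow, rest push out)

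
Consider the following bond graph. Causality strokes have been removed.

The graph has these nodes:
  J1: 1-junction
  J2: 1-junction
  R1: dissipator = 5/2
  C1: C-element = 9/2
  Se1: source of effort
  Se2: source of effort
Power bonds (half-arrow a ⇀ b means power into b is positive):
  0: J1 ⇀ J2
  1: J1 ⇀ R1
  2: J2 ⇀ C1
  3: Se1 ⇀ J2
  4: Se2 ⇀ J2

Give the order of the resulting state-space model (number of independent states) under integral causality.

bond 3 |J2  (Se1 fixes effort; stroke away)
bond 4 |J2  (source Se2 imposes e)
bond 2 |J2  (C1 outputs effort q/C1)
bond 0 |J1  (J2: last free bond brings flow in)
bond 1 |R1  (J1: last free bond brings flow in)

1  (C1 all integral)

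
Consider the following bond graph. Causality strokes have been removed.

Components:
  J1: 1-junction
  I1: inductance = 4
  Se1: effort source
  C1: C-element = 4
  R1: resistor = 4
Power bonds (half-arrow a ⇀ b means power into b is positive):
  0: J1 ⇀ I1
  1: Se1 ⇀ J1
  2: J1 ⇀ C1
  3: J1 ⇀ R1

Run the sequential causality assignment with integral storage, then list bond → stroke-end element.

#0 →I1
#1 →J1
#2 →J1
#3 →J1

β1 stroke at J1  (Se1 (Se) sets effort on bond)
β0 stroke at I1  (I1 outputs flow p/I1)
β2 stroke at J1  (1-jn J1 has f-setter on 0)
β3 stroke at J1  (common-f at J1 fixed by 0)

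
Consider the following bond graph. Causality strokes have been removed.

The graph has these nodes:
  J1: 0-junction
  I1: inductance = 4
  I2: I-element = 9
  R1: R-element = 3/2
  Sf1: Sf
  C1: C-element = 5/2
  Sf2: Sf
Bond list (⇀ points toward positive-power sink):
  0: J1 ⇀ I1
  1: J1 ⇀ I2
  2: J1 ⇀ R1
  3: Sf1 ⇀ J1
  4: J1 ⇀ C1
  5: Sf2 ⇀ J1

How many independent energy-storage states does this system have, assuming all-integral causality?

3  (C1, I1, I2 all integral)

bond 3 →Sf1  (source Sf1 imposes f)
bond 5 →Sf2  (Sf2 fixes flow; stroke at Sf2)
bond 0 →I1  (I1: I, integral causality)
bond 1 →I2  (I2: I, integral causality)
bond 4 →J1  (C1 outputs effort q/C1)
bond 2 →R1  (J1: bond 4 brought effort, rest push out)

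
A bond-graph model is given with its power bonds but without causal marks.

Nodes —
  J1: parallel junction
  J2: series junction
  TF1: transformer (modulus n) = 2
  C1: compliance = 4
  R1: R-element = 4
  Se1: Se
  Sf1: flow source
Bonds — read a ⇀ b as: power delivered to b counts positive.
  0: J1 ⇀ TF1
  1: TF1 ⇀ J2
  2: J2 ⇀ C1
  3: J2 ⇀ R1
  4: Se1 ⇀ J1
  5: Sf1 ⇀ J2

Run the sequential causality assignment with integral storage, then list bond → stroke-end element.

bond 0 |TF1
bond 1 |J2
bond 2 |J2
bond 3 |J2
bond 4 |J1
bond 5 |Sf1

bond 4 →J1  (Se1 fixes effort; stroke away)
bond 5 →Sf1  (Sf1 (Sf) sets flow on bond)
bond 0 →TF1  (J1 effort already set via bond 4)
bond 1 →J2  (1-jn J2 has f-setter on 5)
bond 2 →J2  (1-jn J2 has f-setter on 5)
bond 3 →J2  (common-f at J2 fixed by 5)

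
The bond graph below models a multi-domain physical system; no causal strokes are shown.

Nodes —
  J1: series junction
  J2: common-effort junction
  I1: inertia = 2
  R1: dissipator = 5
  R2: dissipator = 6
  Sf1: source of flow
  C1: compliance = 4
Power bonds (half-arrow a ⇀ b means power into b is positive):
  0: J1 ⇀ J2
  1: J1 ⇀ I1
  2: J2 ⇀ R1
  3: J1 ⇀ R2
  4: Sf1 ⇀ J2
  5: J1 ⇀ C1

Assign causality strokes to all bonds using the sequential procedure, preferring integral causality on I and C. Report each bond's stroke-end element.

#0 stroke at J1
#1 stroke at I1
#2 stroke at J2
#3 stroke at J1
#4 stroke at Sf1
#5 stroke at J1

b4 |Sf1  (Sf1 (Sf) sets flow on bond)
b1 |I1  (I1 outputs flow p/I1)
b0 |J1  (common-f at J1 fixed by 1)
b3 |J1  (common-f at J1 fixed by 1)
b5 |J1  (common-f at J1 fixed by 1)
b2 |J2  (J2: last free bond brings effort in)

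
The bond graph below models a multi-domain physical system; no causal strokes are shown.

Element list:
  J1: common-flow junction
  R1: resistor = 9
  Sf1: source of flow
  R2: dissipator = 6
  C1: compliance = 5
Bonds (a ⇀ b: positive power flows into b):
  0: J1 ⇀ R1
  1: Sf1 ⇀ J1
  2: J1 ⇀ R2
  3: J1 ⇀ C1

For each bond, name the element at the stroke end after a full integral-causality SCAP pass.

bond 0 →J1
bond 1 →Sf1
bond 2 →J1
bond 3 →J1

#1 stroke→Sf1  (source Sf1 imposes f)
#0 stroke→J1  (1-jn J1 has f-setter on 1)
#2 stroke→J1  (common-f at J1 fixed by 1)
#3 stroke→J1  (J1 flow already set via bond 1)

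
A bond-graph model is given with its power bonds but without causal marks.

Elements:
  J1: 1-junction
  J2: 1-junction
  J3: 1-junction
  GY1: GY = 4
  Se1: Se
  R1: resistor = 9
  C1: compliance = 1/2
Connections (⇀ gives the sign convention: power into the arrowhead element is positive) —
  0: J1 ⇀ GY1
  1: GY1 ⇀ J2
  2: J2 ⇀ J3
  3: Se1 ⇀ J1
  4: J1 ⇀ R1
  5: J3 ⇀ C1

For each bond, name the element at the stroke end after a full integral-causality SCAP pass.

b3 →J1  (Se1 (Se) sets effort on bond)
b5 →J3  (prefer integral on C1)
b2 →J2  (J3: last free bond brings flow in)
b1 →GY1  (only one flow-in slot at J2)
b0 →GY1  (GY GY1: same side as bond 1)
b4 →J1  (common-f at J1 fixed by 0)

bond 0 stroke→GY1
bond 1 stroke→GY1
bond 2 stroke→J2
bond 3 stroke→J1
bond 4 stroke→J1
bond 5 stroke→J3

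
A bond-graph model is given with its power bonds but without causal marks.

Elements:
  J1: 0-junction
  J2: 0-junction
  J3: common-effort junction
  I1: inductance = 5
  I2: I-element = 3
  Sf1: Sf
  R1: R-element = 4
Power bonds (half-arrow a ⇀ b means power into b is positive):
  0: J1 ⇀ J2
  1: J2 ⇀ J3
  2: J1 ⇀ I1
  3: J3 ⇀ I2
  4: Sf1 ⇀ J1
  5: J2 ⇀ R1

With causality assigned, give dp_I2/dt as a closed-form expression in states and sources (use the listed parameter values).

dp_I2/dt = 4*F_Sf1 - 4*p_I1/5 - 4*p_I2/3

#4 |Sf1  (Sf1 (Sf) sets flow on bond)
#2 |I1  (prefer integral on I1)
#0 |J1  (closing 0-jn rule on J1)
#3 |I2  (I2 outputs flow p/I2)
#1 |J3  (J3: last free bond brings effort in)
#5 |J2  (closing 0-jn rule on J2)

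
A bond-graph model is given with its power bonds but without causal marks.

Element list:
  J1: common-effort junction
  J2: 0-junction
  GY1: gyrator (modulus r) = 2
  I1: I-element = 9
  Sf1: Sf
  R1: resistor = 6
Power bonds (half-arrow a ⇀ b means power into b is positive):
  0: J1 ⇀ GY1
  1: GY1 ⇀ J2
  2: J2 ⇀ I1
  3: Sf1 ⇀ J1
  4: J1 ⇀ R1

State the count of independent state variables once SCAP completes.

β3 →Sf1  (Sf1: flow source, stroke at near end)
β2 →I1  (I1 integral (f out))
β1 →J2  (only one effort-in slot at J2)
β0 →J1  (GY1 both-in/both-out from 1)
β4 →R1  (J1: bond 0 brought effort, rest push out)

1  (I1 all integral)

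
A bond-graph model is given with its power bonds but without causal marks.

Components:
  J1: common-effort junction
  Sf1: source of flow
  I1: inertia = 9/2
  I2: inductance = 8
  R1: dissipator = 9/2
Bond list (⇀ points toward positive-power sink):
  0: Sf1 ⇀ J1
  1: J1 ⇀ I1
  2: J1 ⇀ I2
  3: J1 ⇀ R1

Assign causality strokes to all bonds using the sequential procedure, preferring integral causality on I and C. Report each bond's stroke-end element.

b0 |Sf1  (source Sf1 imposes f)
b1 |I1  (prefer integral on I1)
b2 |I2  (I2 integral (f out))
b3 |J1  (only one effort-in slot at J1)

bond 0 stroke→Sf1
bond 1 stroke→I1
bond 2 stroke→I2
bond 3 stroke→J1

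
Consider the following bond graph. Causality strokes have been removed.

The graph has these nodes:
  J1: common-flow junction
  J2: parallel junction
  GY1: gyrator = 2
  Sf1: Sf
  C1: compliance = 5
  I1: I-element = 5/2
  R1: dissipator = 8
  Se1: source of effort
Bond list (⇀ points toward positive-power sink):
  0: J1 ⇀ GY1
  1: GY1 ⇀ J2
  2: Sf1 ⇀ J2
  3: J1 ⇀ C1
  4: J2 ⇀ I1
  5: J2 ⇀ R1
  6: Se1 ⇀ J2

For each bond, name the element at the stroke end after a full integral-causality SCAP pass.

b2 →Sf1  (source Sf1 imposes f)
b6 →J2  (Se1: effort source, stroke at far end)
b1 →GY1  (J2: bond 6 brought effort, rest push out)
b4 →I1  (0-jn J2 has e-setter on 6)
b5 →R1  (0-jn J2 has e-setter on 6)
b0 →GY1  (through GY1, causality inverts; strokes same side of GY1)
b3 →J1  (J1 flow already set via bond 0)

β0 →GY1
β1 →GY1
β2 →Sf1
β3 →J1
β4 →I1
β5 →R1
β6 →J2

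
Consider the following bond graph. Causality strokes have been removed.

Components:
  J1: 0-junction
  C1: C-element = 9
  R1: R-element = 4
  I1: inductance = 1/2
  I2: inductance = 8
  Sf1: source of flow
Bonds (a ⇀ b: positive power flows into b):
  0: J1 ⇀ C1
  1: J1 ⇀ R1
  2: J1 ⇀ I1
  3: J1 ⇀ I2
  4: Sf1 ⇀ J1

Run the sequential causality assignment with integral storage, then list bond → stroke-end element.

#0 |J1
#1 |R1
#2 |I1
#3 |I2
#4 |Sf1

β4 stroke at Sf1  (Sf1 (Sf) sets flow on bond)
β0 stroke at J1  (prefer integral on C1)
β1 stroke at R1  (0-jn J1 has e-setter on 0)
β2 stroke at I1  (0-jn J1 has e-setter on 0)
β3 stroke at I2  (J1: bond 0 brought effort, rest push out)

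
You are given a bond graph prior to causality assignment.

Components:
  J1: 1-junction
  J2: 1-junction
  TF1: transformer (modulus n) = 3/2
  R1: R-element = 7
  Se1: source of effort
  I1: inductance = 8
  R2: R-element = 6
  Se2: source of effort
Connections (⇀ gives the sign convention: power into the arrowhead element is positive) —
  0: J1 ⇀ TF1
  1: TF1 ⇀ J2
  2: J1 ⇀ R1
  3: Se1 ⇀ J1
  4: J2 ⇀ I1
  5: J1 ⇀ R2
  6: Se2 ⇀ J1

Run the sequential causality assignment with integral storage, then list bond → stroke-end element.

β3 |J1  (source Se1 imposes e)
β6 |J1  (Se2: effort source, stroke at far end)
β4 |I1  (prefer integral on I1)
β1 |J2  (1-jn J2 has f-setter on 4)
β0 |TF1  (through TF1, causality passes straight; one stroke at TF1)
β2 |J1  (1-jn J1 has f-setter on 0)
β5 |J1  (common-f at J1 fixed by 0)

β0 stroke→TF1
β1 stroke→J2
β2 stroke→J1
β3 stroke→J1
β4 stroke→I1
β5 stroke→J1
β6 stroke→J1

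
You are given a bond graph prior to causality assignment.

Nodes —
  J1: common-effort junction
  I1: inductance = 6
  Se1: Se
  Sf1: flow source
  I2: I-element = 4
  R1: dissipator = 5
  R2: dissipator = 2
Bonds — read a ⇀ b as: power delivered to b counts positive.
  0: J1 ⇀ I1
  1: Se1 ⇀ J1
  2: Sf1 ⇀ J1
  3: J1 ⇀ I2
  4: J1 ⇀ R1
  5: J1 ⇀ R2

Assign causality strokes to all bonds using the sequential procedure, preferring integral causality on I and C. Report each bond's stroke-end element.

b0 |I1
b1 |J1
b2 |Sf1
b3 |I2
b4 |R1
b5 |R2

b1 stroke at J1  (source Se1 imposes e)
b2 stroke at Sf1  (Sf1: flow source, stroke at near end)
b0 stroke at I1  (common-e at J1 fixed by 1)
b3 stroke at I2  (J1: bond 1 brought effort, rest push out)
b4 stroke at R1  (J1 effort already set via bond 1)
b5 stroke at R2  (J1 effort already set via bond 1)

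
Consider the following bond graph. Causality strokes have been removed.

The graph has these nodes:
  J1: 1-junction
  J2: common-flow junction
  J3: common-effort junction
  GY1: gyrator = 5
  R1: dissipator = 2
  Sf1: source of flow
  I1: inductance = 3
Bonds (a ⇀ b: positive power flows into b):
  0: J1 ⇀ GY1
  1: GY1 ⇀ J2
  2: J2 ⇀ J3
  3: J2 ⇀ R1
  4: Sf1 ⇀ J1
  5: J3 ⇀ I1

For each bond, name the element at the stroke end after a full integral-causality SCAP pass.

bond 4 stroke at Sf1  (Sf1 fixes flow; stroke at Sf1)
bond 0 stroke at J1  (J1: bond 4 brought flow, rest push out)
bond 1 stroke at J2  (GY GY1: same side as bond 0)
bond 5 stroke at I1  (prefer integral on I1)
bond 2 stroke at J3  (J3: last free bond brings effort in)
bond 3 stroke at J2  (J2: bond 2 brought flow, rest push out)

#0 →J1
#1 →J2
#2 →J3
#3 →J2
#4 →Sf1
#5 →I1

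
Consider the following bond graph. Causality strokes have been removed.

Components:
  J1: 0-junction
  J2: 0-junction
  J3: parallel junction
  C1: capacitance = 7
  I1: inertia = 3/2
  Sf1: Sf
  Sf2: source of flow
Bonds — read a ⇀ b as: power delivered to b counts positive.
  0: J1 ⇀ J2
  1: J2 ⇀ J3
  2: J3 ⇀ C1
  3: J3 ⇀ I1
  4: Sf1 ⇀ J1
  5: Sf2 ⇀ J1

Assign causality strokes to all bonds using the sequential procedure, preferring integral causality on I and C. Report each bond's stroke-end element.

bond 4 stroke→Sf1  (Sf1 (Sf) sets flow on bond)
bond 5 stroke→Sf2  (Sf2 (Sf) sets flow on bond)
bond 0 stroke→J1  (J1: last free bond brings effort in)
bond 1 stroke→J2  (J2: last free bond brings effort in)
bond 2 stroke→J3  (C1 integral (e out))
bond 3 stroke→I1  (0-jn J3 has e-setter on 2)

#0 |J1
#1 |J2
#2 |J3
#3 |I1
#4 |Sf1
#5 |Sf2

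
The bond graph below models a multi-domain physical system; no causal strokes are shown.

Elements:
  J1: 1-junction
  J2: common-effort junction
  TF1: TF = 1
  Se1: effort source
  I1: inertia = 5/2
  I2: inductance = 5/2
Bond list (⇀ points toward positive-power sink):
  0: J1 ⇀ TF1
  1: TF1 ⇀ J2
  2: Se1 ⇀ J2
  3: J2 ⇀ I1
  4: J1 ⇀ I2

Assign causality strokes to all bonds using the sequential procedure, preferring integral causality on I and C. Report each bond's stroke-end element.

β0 |J1
β1 |TF1
β2 |J2
β3 |I1
β4 |I2

#2 stroke at J2  (Se1 (Se) sets effort on bond)
#1 stroke at TF1  (J2: bond 2 brought effort, rest push out)
#3 stroke at I1  (J2 effort already set via bond 2)
#0 stroke at J1  (through TF1, causality passes straight; one stroke at TF1)
#4 stroke at I2  (closing 1-jn rule on J1)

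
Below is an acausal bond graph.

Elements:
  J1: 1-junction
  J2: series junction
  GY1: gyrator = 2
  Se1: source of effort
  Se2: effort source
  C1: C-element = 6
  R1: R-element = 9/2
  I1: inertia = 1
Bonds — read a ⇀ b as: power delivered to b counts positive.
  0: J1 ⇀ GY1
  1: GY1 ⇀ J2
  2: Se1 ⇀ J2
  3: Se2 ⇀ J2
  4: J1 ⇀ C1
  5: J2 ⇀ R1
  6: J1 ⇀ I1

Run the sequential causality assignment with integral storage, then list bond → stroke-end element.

#2 →J2  (Se1 fixes effort; stroke away)
#3 →J2  (Se2 (Se) sets effort on bond)
#4 →J1  (C1 outputs effort q/C1)
#6 →I1  (I1: I, integral causality)
#0 →J1  (1-jn J1 has f-setter on 6)
#1 →J2  (through GY1, causality inverts; strokes same side of GY1)
#5 →R1  (J2: last free bond brings flow in)

β0 →J1
β1 →J2
β2 →J2
β3 →J2
β4 →J1
β5 →R1
β6 →I1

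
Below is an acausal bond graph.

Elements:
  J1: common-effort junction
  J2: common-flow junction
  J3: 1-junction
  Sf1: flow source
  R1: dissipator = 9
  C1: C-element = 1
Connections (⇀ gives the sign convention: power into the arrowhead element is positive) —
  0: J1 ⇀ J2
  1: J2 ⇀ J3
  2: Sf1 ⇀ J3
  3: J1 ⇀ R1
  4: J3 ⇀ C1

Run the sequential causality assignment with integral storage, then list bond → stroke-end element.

bond 2 stroke→Sf1  (Sf1: flow source, stroke at near end)
bond 1 stroke→J3  (J3 flow already set via bond 2)
bond 4 stroke→J3  (J3: bond 2 brought flow, rest push out)
bond 0 stroke→J2  (J2: bond 1 brought flow, rest push out)
bond 3 stroke→J1  (only one effort-in slot at J1)

β0 |J2
β1 |J3
β2 |Sf1
β3 |J1
β4 |J3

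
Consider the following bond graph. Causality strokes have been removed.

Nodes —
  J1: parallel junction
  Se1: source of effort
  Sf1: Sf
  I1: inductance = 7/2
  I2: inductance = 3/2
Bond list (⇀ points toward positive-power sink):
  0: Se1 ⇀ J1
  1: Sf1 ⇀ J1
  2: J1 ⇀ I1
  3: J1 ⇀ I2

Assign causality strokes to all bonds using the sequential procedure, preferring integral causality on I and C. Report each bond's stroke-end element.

β0 →J1
β1 →Sf1
β2 →I1
β3 →I2

b0 stroke→J1  (Se1: effort source, stroke at far end)
b1 stroke→Sf1  (Sf1: flow source, stroke at near end)
b2 stroke→I1  (common-e at J1 fixed by 0)
b3 stroke→I2  (J1 effort already set via bond 0)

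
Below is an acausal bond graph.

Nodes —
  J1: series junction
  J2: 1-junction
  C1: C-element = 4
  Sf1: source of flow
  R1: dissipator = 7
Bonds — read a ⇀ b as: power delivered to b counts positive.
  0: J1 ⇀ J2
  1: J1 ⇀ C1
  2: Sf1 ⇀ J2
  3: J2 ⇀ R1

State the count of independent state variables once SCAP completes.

b2 |Sf1  (Sf1 fixes flow; stroke at Sf1)
b0 |J2  (common-f at J2 fixed by 2)
b3 |J2  (common-f at J2 fixed by 2)
b1 |J1  (J1: bond 0 brought flow, rest push out)

1  (C1 all integral)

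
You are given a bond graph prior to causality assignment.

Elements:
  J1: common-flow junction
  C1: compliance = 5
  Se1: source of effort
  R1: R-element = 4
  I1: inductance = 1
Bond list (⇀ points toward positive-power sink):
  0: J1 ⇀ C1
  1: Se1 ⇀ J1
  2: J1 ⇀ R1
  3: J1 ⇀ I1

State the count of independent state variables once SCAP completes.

b1 →J1  (Se1 (Se) sets effort on bond)
b0 →J1  (prefer integral on C1)
b3 →I1  (I1 integral (f out))
b2 →J1  (common-f at J1 fixed by 3)

2  (C1, I1 all integral)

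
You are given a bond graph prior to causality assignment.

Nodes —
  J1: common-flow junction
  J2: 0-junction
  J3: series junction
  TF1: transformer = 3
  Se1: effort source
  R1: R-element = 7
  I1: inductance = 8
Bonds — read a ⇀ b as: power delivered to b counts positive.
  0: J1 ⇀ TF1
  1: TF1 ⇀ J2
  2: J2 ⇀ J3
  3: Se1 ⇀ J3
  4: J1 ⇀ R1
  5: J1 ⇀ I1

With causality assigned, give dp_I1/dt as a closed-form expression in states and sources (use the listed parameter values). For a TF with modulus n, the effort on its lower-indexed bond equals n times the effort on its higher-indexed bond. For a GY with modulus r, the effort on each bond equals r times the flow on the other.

b3 stroke→J3  (Se1: effort source, stroke at far end)
b2 stroke→J2  (J3 needs exactly one f-in)
b1 stroke→TF1  (J2: bond 2 brought effort, rest push out)
b0 stroke→J1  (through TF1, causality passes straight; one stroke at TF1)
b5 stroke→I1  (prefer integral on I1)
b4 stroke→J1  (common-f at J1 fixed by 5)

dp_I1/dt = 3*E_Se1 - 7*p_I1/8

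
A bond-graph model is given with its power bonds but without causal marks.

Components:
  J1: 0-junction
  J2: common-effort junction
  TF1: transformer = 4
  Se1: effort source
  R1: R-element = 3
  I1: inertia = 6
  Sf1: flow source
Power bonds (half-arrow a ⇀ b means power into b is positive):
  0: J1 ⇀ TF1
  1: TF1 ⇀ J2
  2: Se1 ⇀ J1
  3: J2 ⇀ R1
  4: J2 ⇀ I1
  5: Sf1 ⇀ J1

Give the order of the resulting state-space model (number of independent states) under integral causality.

b2 stroke at J1  (Se1: effort source, stroke at far end)
b5 stroke at Sf1  (Sf1 (Sf) sets flow on bond)
b0 stroke at TF1  (J1: bond 2 brought effort, rest push out)
b1 stroke at J2  (TF1: transformer flips bond 0)
b3 stroke at R1  (0-jn J2 has e-setter on 1)
b4 stroke at I1  (J2 effort already set via bond 1)

1  (I1 all integral)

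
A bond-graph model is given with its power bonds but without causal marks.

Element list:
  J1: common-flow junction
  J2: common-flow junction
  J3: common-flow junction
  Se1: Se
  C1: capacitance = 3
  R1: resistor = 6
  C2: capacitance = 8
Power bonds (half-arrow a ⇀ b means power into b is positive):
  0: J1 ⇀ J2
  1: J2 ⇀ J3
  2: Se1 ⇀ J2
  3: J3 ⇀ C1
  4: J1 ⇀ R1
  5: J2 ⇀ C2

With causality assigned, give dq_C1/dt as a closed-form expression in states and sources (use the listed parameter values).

dq_C1/dt = E_Se1/6 - q_C1/18 - q_C2/48

β2 stroke→J2  (source Se1 imposes e)
β3 stroke→J3  (C1 integral (e out))
β1 stroke→J2  (J3 needs exactly one f-in)
β5 stroke→J2  (prefer integral on C2)
β0 stroke→J1  (closing 1-jn rule on J2)
β4 stroke→R1  (J1 needs exactly one f-in)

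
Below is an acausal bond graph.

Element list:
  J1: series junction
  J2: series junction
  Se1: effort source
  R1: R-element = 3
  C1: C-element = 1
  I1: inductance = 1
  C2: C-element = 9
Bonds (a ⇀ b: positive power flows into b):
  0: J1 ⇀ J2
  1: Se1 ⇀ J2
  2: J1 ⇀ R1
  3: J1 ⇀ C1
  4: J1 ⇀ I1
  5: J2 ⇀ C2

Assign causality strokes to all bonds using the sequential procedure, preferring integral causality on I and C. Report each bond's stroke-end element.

bond 1 →J2  (source Se1 imposes e)
bond 3 →J1  (prefer integral on C1)
bond 4 →I1  (prefer integral on I1)
bond 0 →J1  (common-f at J1 fixed by 4)
bond 2 →J1  (J1 flow already set via bond 4)
bond 5 →J2  (J2: bond 0 brought flow, rest push out)

#0 →J1
#1 →J2
#2 →J1
#3 →J1
#4 →I1
#5 →J2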